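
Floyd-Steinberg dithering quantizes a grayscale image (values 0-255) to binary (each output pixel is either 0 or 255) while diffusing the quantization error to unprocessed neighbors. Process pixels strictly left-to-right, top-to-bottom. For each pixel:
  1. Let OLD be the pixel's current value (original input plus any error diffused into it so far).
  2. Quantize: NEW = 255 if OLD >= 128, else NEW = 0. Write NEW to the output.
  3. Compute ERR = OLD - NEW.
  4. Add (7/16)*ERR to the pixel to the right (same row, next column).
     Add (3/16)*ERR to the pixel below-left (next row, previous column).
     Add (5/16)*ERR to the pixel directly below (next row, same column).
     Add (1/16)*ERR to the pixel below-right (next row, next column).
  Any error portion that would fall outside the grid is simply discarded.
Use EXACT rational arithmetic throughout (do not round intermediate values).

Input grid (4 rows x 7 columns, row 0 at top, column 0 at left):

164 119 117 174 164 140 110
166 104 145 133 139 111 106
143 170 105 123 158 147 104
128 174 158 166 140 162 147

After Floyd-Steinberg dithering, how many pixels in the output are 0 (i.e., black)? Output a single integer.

(0,0): OLD=164 → NEW=255, ERR=-91
(0,1): OLD=1267/16 → NEW=0, ERR=1267/16
(0,2): OLD=38821/256 → NEW=255, ERR=-26459/256
(0,3): OLD=527491/4096 → NEW=255, ERR=-516989/4096
(0,4): OLD=7128981/65536 → NEW=0, ERR=7128981/65536
(0,5): OLD=196703507/1048576 → NEW=255, ERR=-70683373/1048576
(0,6): OLD=1350710149/16777216 → NEW=0, ERR=1350710149/16777216
(1,0): OLD=39017/256 → NEW=255, ERR=-26263/256
(1,1): OLD=120415/2048 → NEW=0, ERR=120415/2048
(1,2): OLD=7845195/65536 → NEW=0, ERR=7845195/65536
(1,3): OLD=41907823/262144 → NEW=255, ERR=-24938897/262144
(1,4): OLD=1859663085/16777216 → NEW=0, ERR=1859663085/16777216
(1,5): OLD=21518228477/134217728 → NEW=255, ERR=-12707292163/134217728
(1,6): OLD=183663155763/2147483648 → NEW=0, ERR=183663155763/2147483648
(2,0): OLD=3996549/32768 → NEW=0, ERR=3996549/32768
(2,1): OLD=270288263/1048576 → NEW=255, ERR=2901383/1048576
(2,2): OLD=2171918677/16777216 → NEW=255, ERR=-2106271403/16777216
(2,3): OLD=8940286701/134217728 → NEW=0, ERR=8940286701/134217728
(2,4): OLD=212690177469/1073741824 → NEW=255, ERR=-61113987651/1073741824
(2,5): OLD=3967728682111/34359738368 → NEW=0, ERR=3967728682111/34359738368
(2,6): OLD=96388691086441/549755813888 → NEW=255, ERR=-43799041454999/549755813888
(3,0): OLD=2795635637/16777216 → NEW=255, ERR=-1482554443/16777216
(3,1): OLD=16144708881/134217728 → NEW=0, ERR=16144708881/134217728
(3,2): OLD=197628379779/1073741824 → NEW=255, ERR=-76175785341/1073741824
(3,3): OLD=589523980613/4294967296 → NEW=255, ERR=-505692679867/4294967296
(3,4): OLD=53060685289397/549755813888 → NEW=0, ERR=53060685289397/549755813888
(3,5): OLD=975561337575023/4398046511104 → NEW=255, ERR=-145940522756497/4398046511104
(3,6): OLD=8078529347931377/70368744177664 → NEW=0, ERR=8078529347931377/70368744177664
Output grid:
  Row 0: #.##.#.  (3 black, running=3)
  Row 1: #..#.#.  (4 black, running=7)
  Row 2: .##.#.#  (3 black, running=10)
  Row 3: #.##.#.  (3 black, running=13)

Answer: 13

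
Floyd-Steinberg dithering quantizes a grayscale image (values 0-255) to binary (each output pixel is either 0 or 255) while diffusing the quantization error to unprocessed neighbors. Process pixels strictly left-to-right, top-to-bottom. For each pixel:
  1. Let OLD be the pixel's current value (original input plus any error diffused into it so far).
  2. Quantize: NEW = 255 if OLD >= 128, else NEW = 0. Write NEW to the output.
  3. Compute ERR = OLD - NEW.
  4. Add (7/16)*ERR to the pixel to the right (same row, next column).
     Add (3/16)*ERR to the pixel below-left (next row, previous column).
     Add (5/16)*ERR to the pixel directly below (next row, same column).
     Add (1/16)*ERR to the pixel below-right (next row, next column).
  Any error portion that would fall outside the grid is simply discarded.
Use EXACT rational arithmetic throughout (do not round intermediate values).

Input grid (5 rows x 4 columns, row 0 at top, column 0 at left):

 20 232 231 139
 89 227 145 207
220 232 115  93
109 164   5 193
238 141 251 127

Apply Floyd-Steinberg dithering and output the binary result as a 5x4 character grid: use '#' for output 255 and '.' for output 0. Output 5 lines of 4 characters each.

Answer: .##.
.###
##..
.#.#
###.

Derivation:
(0,0): OLD=20 → NEW=0, ERR=20
(0,1): OLD=963/4 → NEW=255, ERR=-57/4
(0,2): OLD=14385/64 → NEW=255, ERR=-1935/64
(0,3): OLD=128791/1024 → NEW=0, ERR=128791/1024
(1,0): OLD=5925/64 → NEW=0, ERR=5925/64
(1,1): OLD=132419/512 → NEW=255, ERR=1859/512
(1,2): OLD=2618687/16384 → NEW=255, ERR=-1559233/16384
(1,3): OLD=53157097/262144 → NEW=255, ERR=-13689623/262144
(2,0): OLD=2044817/8192 → NEW=255, ERR=-44143/8192
(2,1): OLD=57335947/262144 → NEW=255, ERR=-9510773/262144
(2,2): OLD=31364231/524288 → NEW=0, ERR=31364231/524288
(2,3): OLD=812898475/8388608 → NEW=0, ERR=812898475/8388608
(3,0): OLD=421583937/4194304 → NEW=0, ERR=421583937/4194304
(3,1): OLD=13926219743/67108864 → NEW=255, ERR=-3186540577/67108864
(3,2): OLD=20210838433/1073741824 → NEW=0, ERR=20210838433/1073741824
(3,3): OLD=4041679590631/17179869184 → NEW=255, ERR=-339187051289/17179869184
(4,0): OLD=279717647341/1073741824 → NEW=255, ERR=5913482221/1073741824
(4,1): OLD=1188695343751/8589934592 → NEW=255, ERR=-1001737977209/8589934592
(4,2): OLD=54753574495079/274877906944 → NEW=255, ERR=-15340291775641/274877906944
(4,3): OLD=429208875016449/4398046511104 → NEW=0, ERR=429208875016449/4398046511104
Row 0: .##.
Row 1: .###
Row 2: ##..
Row 3: .#.#
Row 4: ###.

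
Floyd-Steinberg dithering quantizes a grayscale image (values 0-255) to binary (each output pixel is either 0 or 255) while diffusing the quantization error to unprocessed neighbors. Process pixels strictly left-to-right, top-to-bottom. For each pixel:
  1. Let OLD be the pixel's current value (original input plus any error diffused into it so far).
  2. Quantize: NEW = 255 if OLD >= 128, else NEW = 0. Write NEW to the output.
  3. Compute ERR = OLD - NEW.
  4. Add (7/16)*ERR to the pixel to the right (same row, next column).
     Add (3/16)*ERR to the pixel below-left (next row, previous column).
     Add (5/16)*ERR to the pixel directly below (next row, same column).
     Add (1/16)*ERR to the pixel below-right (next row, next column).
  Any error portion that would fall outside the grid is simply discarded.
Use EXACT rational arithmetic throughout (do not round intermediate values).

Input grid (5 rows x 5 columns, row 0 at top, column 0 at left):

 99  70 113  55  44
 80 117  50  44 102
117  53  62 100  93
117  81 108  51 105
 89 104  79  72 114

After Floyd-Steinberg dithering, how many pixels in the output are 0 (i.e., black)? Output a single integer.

Answer: 17

Derivation:
(0,0): OLD=99 → NEW=0, ERR=99
(0,1): OLD=1813/16 → NEW=0, ERR=1813/16
(0,2): OLD=41619/256 → NEW=255, ERR=-23661/256
(0,3): OLD=59653/4096 → NEW=0, ERR=59653/4096
(0,4): OLD=3301155/65536 → NEW=0, ERR=3301155/65536
(1,0): OLD=33839/256 → NEW=255, ERR=-31441/256
(1,1): OLD=179273/2048 → NEW=0, ERR=179273/2048
(1,2): OLD=4536829/65536 → NEW=0, ERR=4536829/65536
(1,3): OLD=21628409/262144 → NEW=0, ERR=21628409/262144
(1,4): OLD=649058763/4194304 → NEW=255, ERR=-420488757/4194304
(2,0): OLD=3114035/32768 → NEW=0, ERR=3114035/32768
(2,1): OLD=133416289/1048576 → NEW=0, ERR=133416289/1048576
(2,2): OLD=2688376419/16777216 → NEW=255, ERR=-1589813661/16777216
(2,3): OLD=18751503993/268435456 → NEW=0, ERR=18751503993/268435456
(2,4): OLD=418283575055/4294967296 → NEW=0, ERR=418283575055/4294967296
(3,0): OLD=2861428739/16777216 → NEW=255, ERR=-1416761341/16777216
(3,1): OLD=9662095303/134217728 → NEW=0, ERR=9662095303/134217728
(3,2): OLD=562349791293/4294967296 → NEW=255, ERR=-532866869187/4294967296
(3,3): OLD=265325497077/8589934592 → NEW=0, ERR=265325497077/8589934592
(3,4): OLD=21071252472425/137438953472 → NEW=255, ERR=-13975680662935/137438953472
(4,0): OLD=163441876941/2147483648 → NEW=0, ERR=163441876941/2147483648
(4,1): OLD=9019655595341/68719476736 → NEW=255, ERR=-8503810972339/68719476736
(4,2): OLD=-3979803022045/1099511627776 → NEW=0, ERR=-3979803022045/1099511627776
(4,3): OLD=936756837750605/17592186044416 → NEW=0, ERR=936756837750605/17592186044416
(4,4): OLD=30244396203004315/281474976710656 → NEW=0, ERR=30244396203004315/281474976710656
Output grid:
  Row 0: ..#..  (4 black, running=4)
  Row 1: #...#  (3 black, running=7)
  Row 2: ..#..  (4 black, running=11)
  Row 3: #.#.#  (2 black, running=13)
  Row 4: .#...  (4 black, running=17)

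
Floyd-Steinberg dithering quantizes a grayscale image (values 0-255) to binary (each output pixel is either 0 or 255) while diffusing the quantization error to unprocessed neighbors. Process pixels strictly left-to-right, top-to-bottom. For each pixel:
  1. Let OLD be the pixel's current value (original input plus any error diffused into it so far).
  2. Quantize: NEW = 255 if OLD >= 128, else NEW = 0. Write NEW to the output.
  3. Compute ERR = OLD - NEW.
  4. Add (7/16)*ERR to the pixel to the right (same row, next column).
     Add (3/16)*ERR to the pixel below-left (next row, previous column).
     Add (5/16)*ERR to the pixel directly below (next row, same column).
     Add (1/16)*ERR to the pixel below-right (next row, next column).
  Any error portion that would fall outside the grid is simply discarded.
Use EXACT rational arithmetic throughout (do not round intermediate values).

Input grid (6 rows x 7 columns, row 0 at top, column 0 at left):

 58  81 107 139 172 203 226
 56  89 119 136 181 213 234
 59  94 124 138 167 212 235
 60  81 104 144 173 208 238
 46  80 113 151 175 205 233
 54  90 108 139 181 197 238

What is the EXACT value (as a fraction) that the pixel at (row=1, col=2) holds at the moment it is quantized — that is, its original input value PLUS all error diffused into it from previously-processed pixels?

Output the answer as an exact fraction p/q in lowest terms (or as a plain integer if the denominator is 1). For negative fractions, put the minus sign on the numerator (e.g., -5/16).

Answer: 2125611/32768

Derivation:
(0,0): OLD=58 → NEW=0, ERR=58
(0,1): OLD=851/8 → NEW=0, ERR=851/8
(0,2): OLD=19653/128 → NEW=255, ERR=-12987/128
(0,3): OLD=193763/2048 → NEW=0, ERR=193763/2048
(0,4): OLD=6992437/32768 → NEW=255, ERR=-1363403/32768
(0,5): OLD=96886643/524288 → NEW=255, ERR=-36806797/524288
(0,6): OLD=1638177829/8388608 → NEW=255, ERR=-500917211/8388608
(1,0): OLD=12041/128 → NEW=0, ERR=12041/128
(1,1): OLD=151551/1024 → NEW=255, ERR=-109569/1024
(1,2): OLD=2125611/32768 → NEW=0, ERR=2125611/32768
Target (1,2): original=119, with diffused error = 2125611/32768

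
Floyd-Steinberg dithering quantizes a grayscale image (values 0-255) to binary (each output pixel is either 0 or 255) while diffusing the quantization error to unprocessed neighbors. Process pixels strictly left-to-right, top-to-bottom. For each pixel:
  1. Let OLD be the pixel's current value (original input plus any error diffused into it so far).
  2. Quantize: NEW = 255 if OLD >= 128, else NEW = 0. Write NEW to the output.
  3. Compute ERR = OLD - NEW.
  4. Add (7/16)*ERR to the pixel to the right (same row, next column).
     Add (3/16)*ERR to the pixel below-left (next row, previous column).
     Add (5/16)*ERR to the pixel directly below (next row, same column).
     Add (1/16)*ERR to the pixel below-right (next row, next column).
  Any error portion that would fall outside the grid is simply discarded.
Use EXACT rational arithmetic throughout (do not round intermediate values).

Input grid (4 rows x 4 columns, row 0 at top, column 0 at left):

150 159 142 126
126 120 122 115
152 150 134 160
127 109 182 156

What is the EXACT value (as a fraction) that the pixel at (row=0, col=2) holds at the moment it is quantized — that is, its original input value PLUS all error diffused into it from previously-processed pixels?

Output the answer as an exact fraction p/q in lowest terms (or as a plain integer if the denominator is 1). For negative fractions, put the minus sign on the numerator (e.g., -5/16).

(0,0): OLD=150 → NEW=255, ERR=-105
(0,1): OLD=1809/16 → NEW=0, ERR=1809/16
(0,2): OLD=49015/256 → NEW=255, ERR=-16265/256
Target (0,2): original=142, with diffused error = 49015/256

Answer: 49015/256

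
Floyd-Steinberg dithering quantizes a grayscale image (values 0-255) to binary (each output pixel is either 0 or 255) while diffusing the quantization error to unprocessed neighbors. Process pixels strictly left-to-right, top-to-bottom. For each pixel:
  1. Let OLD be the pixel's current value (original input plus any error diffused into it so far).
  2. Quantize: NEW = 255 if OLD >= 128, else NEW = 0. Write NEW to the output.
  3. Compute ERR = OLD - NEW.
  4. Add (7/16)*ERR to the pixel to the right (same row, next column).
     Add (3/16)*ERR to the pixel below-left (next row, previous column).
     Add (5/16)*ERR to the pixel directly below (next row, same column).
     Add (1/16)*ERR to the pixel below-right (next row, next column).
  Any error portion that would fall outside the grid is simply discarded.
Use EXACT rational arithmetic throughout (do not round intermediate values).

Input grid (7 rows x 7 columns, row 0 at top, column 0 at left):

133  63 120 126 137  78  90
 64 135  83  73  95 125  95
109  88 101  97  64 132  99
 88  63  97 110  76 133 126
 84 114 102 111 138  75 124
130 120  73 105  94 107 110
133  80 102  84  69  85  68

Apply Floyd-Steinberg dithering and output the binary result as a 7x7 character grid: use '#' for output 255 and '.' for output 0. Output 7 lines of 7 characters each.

(0,0): OLD=133 → NEW=255, ERR=-122
(0,1): OLD=77/8 → NEW=0, ERR=77/8
(0,2): OLD=15899/128 → NEW=0, ERR=15899/128
(0,3): OLD=369341/2048 → NEW=255, ERR=-152899/2048
(0,4): OLD=3418923/32768 → NEW=0, ERR=3418923/32768
(0,5): OLD=64826925/524288 → NEW=0, ERR=64826925/524288
(0,6): OLD=1208763195/8388608 → NEW=255, ERR=-930331845/8388608
(1,0): OLD=3543/128 → NEW=0, ERR=3543/128
(1,1): OLD=169761/1024 → NEW=255, ERR=-91359/1024
(1,2): OLD=2273653/32768 → NEW=0, ERR=2273653/32768
(1,3): OLD=14070897/131072 → NEW=0, ERR=14070897/131072
(1,4): OLD=1619755347/8388608 → NEW=255, ERR=-519339693/8388608
(1,5): OLD=8206120451/67108864 → NEW=0, ERR=8206120451/67108864
(1,6): OLD=130532889037/1073741824 → NEW=0, ERR=130532889037/1073741824
(2,0): OLD=1653499/16384 → NEW=0, ERR=1653499/16384
(2,1): OLD=62396857/524288 → NEW=0, ERR=62396857/524288
(2,2): OLD=1587994603/8388608 → NEW=255, ERR=-551100437/8388608
(2,3): OLD=6344069843/67108864 → NEW=0, ERR=6344069843/67108864
(2,4): OLD=62088519267/536870912 → NEW=0, ERR=62088519267/536870912
(2,5): OLD=4118594824513/17179869184 → NEW=255, ERR=-262271817407/17179869184
(2,6): OLD=37920408024023/274877906944 → NEW=255, ERR=-32173458246697/274877906944
(3,0): OLD=1189947915/8388608 → NEW=255, ERR=-949147125/8388608
(3,1): OLD=2998362863/67108864 → NEW=0, ERR=2998362863/67108864
(3,2): OLD=65058243357/536870912 → NEW=0, ERR=65058243357/536870912
(3,3): OLD=451264608043/2147483648 → NEW=255, ERR=-96343722197/2147483648
(3,4): OLD=26266901995019/274877906944 → NEW=0, ERR=26266901995019/274877906944
(3,5): OLD=341547850837009/2199023255552 → NEW=255, ERR=-219203079328751/2199023255552
(3,6): OLD=1578300205395599/35184372088832 → NEW=0, ERR=1578300205395599/35184372088832
(4,0): OLD=61223516805/1073741824 → NEW=0, ERR=61223516805/1073741824
(4,1): OLD=2895797361793/17179869184 → NEW=255, ERR=-1485069280127/17179869184
(4,2): OLD=26506712044719/274877906944 → NEW=0, ERR=26506712044719/274877906944
(4,3): OLD=362090345711669/2199023255552 → NEW=255, ERR=-198660584454091/2199023255552
(4,4): OLD=1879615063682479/17592186044416 → NEW=0, ERR=1879615063682479/17592186044416
(4,5): OLD=59096675123402255/562949953421312 → NEW=0, ERR=59096675123402255/562949953421312
(4,6): OLD=1600717461575186457/9007199254740992 → NEW=255, ERR=-696118348383766503/9007199254740992
(5,0): OLD=36176801406739/274877906944 → NEW=255, ERR=-33917064863981/274877906944
(5,1): OLD=133366970655345/2199023255552 → NEW=0, ERR=133366970655345/2199023255552
(5,2): OLD=1888112908821191/17592186044416 → NEW=0, ERR=1888112908821191/17592186044416
(5,3): OLD=21080257150056515/140737488355328 → NEW=255, ERR=-14807802380552125/140737488355328
(5,4): OLD=859229589229349857/9007199254740992 → NEW=0, ERR=859229589229349857/9007199254740992
(5,5): OLD=12518337063024168721/72057594037927936 → NEW=255, ERR=-5856349416647454959/72057594037927936
(5,6): OLD=65546560070665811167/1152921504606846976 → NEW=0, ERR=65546560070665811167/1152921504606846976
(6,0): OLD=3722939805221451/35184372088832 → NEW=0, ERR=3722939805221451/35184372088832
(6,1): OLD=88753225713020295/562949953421312 → NEW=255, ERR=-54799012409414265/562949953421312
(6,2): OLD=693687618450214709/9007199254740992 → NEW=0, ERR=693687618450214709/9007199254740992
(6,3): OLD=7883697471375607787/72057594037927936 → NEW=0, ERR=7883697471375607787/72057594037927936
(6,4): OLD=17994500827236329657/144115188075855872 → NEW=0, ERR=17994500827236329657/144115188075855872
(6,5): OLD=2413778406892104166629/18446744073709551616 → NEW=255, ERR=-2290141331903831495451/18446744073709551616
(6,6): OLD=7783567583860688113907/295147905179352825856 → NEW=0, ERR=7783567583860688113907/295147905179352825856
Row 0: #..#..#
Row 1: .#..#..
Row 2: ..#..##
Row 3: #..#.#.
Row 4: .#.#..#
Row 5: #..#.#.
Row 6: .#...#.

Answer: #..#..#
.#..#..
..#..##
#..#.#.
.#.#..#
#..#.#.
.#...#.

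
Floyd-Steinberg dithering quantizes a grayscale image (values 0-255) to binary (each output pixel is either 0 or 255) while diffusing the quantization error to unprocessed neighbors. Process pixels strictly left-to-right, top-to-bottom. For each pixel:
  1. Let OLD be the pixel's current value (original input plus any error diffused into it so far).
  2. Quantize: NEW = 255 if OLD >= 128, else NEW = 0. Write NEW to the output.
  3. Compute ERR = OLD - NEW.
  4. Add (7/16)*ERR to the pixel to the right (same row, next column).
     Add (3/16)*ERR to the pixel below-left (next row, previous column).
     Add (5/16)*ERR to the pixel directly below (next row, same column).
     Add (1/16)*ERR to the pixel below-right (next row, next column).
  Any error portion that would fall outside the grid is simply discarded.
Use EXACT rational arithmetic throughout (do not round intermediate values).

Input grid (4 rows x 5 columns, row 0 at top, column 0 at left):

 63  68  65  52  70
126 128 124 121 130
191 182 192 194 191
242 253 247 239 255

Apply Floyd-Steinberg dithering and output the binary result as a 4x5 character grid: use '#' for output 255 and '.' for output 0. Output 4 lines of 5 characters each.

Answer: .....
###.#
#.###
#####

Derivation:
(0,0): OLD=63 → NEW=0, ERR=63
(0,1): OLD=1529/16 → NEW=0, ERR=1529/16
(0,2): OLD=27343/256 → NEW=0, ERR=27343/256
(0,3): OLD=404393/4096 → NEW=0, ERR=404393/4096
(0,4): OLD=7418271/65536 → NEW=0, ERR=7418271/65536
(1,0): OLD=41883/256 → NEW=255, ERR=-23397/256
(1,1): OLD=290493/2048 → NEW=255, ERR=-231747/2048
(1,2): OLD=8674049/65536 → NEW=255, ERR=-8037631/65536
(1,3): OLD=33055085/262144 → NEW=0, ERR=33055085/262144
(1,4): OLD=950891687/4194304 → NEW=255, ERR=-118655833/4194304
(2,0): OLD=4627567/32768 → NEW=255, ERR=-3728273/32768
(2,1): OLD=71462965/1048576 → NEW=0, ERR=71462965/1048576
(2,2): OLD=3356462303/16777216 → NEW=255, ERR=-921727777/16777216
(2,3): OLD=52720507693/268435456 → NEW=255, ERR=-15730533587/268435456
(2,4): OLD=706103558907/4294967296 → NEW=255, ERR=-389113101573/4294967296
(3,0): OLD=3677951487/16777216 → NEW=255, ERR=-600238593/16777216
(3,1): OLD=32377739155/134217728 → NEW=255, ERR=-1847781485/134217728
(3,2): OLD=932352677441/4294967296 → NEW=255, ERR=-162863983039/4294967296
(3,3): OLD=1577770344505/8589934592 → NEW=255, ERR=-612662976455/8589934592
(3,4): OLD=26363784209661/137438953472 → NEW=255, ERR=-8683148925699/137438953472
Row 0: .....
Row 1: ###.#
Row 2: #.###
Row 3: #####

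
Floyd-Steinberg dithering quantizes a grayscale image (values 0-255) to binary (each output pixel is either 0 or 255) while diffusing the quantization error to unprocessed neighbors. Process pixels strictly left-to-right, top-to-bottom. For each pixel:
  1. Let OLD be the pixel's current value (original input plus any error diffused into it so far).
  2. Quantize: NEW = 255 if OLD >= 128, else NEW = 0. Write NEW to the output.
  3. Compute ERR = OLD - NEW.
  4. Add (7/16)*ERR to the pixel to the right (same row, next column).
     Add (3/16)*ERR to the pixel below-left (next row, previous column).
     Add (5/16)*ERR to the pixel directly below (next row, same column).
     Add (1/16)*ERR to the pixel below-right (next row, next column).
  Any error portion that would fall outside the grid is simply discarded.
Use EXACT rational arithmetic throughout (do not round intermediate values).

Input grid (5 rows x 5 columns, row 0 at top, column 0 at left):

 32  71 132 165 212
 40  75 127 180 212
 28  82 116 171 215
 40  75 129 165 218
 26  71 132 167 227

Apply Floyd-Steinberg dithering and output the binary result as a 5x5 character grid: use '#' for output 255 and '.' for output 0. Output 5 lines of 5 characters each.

Answer: ..#.#
..###
.#.##
..#.#
..#.#

Derivation:
(0,0): OLD=32 → NEW=0, ERR=32
(0,1): OLD=85 → NEW=0, ERR=85
(0,2): OLD=2707/16 → NEW=255, ERR=-1373/16
(0,3): OLD=32629/256 → NEW=0, ERR=32629/256
(0,4): OLD=1096755/4096 → NEW=255, ERR=52275/4096
(1,0): OLD=1055/16 → NEW=0, ERR=1055/16
(1,1): OLD=14889/128 → NEW=0, ERR=14889/128
(1,2): OLD=738445/4096 → NEW=255, ERR=-306035/4096
(1,3): OLD=3017473/16384 → NEW=255, ERR=-1160447/16384
(1,4): OLD=50585155/262144 → NEW=255, ERR=-16261565/262144
(2,0): OLD=144211/2048 → NEW=0, ERR=144211/2048
(2,1): OLD=9127121/65536 → NEW=255, ERR=-7584559/65536
(2,2): OLD=37757907/1048576 → NEW=0, ERR=37757907/1048576
(2,3): OLD=2488382505/16777216 → NEW=255, ERR=-1789807575/16777216
(2,4): OLD=38792971487/268435456 → NEW=255, ERR=-29658069793/268435456
(3,0): OLD=42263123/1048576 → NEW=0, ERR=42263123/1048576
(3,1): OLD=567239047/8388608 → NEW=0, ERR=567239047/8388608
(3,2): OLD=38279083213/268435456 → NEW=255, ERR=-30171958067/268435456
(3,3): OLD=34371638273/536870912 → NEW=0, ERR=34371638273/536870912
(3,4): OLD=1759352668637/8589934592 → NEW=255, ERR=-431080652323/8589934592
(4,0): OLD=6881902989/134217728 → NEW=0, ERR=6881902989/134217728
(4,1): OLD=412351052669/4294967296 → NEW=0, ERR=412351052669/4294967296
(4,2): OLD=10659017363091/68719476736 → NEW=255, ERR=-6864449204589/68719476736
(4,3): OLD=139495188980285/1099511627776 → NEW=0, ERR=139495188980285/1099511627776
(4,4): OLD=4764394052640811/17592186044416 → NEW=255, ERR=278386611314731/17592186044416
Row 0: ..#.#
Row 1: ..###
Row 2: .#.##
Row 3: ..#.#
Row 4: ..#.#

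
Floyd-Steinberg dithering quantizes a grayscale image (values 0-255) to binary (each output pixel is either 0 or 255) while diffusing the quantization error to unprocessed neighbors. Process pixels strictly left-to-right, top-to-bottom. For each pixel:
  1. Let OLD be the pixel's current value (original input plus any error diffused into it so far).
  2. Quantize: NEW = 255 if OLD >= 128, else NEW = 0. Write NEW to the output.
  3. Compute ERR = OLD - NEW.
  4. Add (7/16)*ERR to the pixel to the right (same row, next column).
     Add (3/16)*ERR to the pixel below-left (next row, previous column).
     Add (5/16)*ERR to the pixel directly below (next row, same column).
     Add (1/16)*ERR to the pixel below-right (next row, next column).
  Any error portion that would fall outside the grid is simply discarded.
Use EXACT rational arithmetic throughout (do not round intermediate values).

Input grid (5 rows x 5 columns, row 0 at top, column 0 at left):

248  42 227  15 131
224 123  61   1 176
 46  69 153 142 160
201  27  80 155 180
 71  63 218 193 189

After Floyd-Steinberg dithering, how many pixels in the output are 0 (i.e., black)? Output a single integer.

(0,0): OLD=248 → NEW=255, ERR=-7
(0,1): OLD=623/16 → NEW=0, ERR=623/16
(0,2): OLD=62473/256 → NEW=255, ERR=-2807/256
(0,3): OLD=41791/4096 → NEW=0, ERR=41791/4096
(0,4): OLD=8877753/65536 → NEW=255, ERR=-7833927/65536
(1,0): OLD=58653/256 → NEW=255, ERR=-6627/256
(1,1): OLD=248523/2048 → NEW=0, ERR=248523/2048
(1,2): OLD=7537319/65536 → NEW=0, ERR=7537319/65536
(1,3): OLD=8233179/262144 → NEW=0, ERR=8233179/262144
(1,4): OLD=641825841/4194304 → NEW=255, ERR=-427721679/4194304
(2,0): OLD=1987817/32768 → NEW=0, ERR=1987817/32768
(2,1): OLD=160860307/1048576 → NEW=255, ERR=-106526573/1048576
(2,2): OLD=2650255481/16777216 → NEW=255, ERR=-1627934599/16777216
(2,3): OLD=26153803355/268435456 → NEW=0, ERR=26153803355/268435456
(2,4): OLD=741831228861/4294967296 → NEW=255, ERR=-353385431619/4294967296
(3,0): OLD=3370691417/16777216 → NEW=255, ERR=-907498663/16777216
(3,1): OLD=-5746450331/134217728 → NEW=0, ERR=-5746450331/134217728
(3,2): OLD=184102918503/4294967296 → NEW=0, ERR=184102918503/4294967296
(3,3): OLD=1569454504975/8589934592 → NEW=255, ERR=-620978815985/8589934592
(3,4): OLD=17695227304235/137438953472 → NEW=255, ERR=-17351705831125/137438953472
(4,0): OLD=98932041495/2147483648 → NEW=0, ERR=98932041495/2147483648
(4,1): OLD=5114932660119/68719476736 → NEW=0, ERR=5114932660119/68719476736
(4,2): OLD=272380622803129/1099511627776 → NEW=255, ERR=-7994842279751/1099511627776
(4,3): OLD=2572590975573399/17592186044416 → NEW=255, ERR=-1913416465752681/17592186044416
(4,4): OLD=27427998990987937/281474976710656 → NEW=0, ERR=27427998990987937/281474976710656
Output grid:
  Row 0: #.#.#  (2 black, running=2)
  Row 1: #...#  (3 black, running=5)
  Row 2: .##.#  (2 black, running=7)
  Row 3: #..##  (2 black, running=9)
  Row 4: ..##.  (3 black, running=12)

Answer: 12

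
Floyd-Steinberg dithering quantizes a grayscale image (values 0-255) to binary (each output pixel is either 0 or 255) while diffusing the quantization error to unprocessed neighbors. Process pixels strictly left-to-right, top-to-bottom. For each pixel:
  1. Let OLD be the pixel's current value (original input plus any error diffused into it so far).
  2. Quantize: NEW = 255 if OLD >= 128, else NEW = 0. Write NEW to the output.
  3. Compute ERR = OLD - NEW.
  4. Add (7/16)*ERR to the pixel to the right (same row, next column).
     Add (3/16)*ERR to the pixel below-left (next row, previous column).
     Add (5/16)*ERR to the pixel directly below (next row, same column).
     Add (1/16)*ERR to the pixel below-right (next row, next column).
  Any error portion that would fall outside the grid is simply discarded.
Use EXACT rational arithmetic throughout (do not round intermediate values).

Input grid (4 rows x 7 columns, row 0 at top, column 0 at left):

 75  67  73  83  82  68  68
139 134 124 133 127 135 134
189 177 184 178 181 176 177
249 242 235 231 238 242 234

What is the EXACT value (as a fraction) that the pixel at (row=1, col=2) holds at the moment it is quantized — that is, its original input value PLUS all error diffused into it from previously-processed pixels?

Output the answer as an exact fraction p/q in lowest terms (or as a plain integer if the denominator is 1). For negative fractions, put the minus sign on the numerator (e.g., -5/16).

(0,0): OLD=75 → NEW=0, ERR=75
(0,1): OLD=1597/16 → NEW=0, ERR=1597/16
(0,2): OLD=29867/256 → NEW=0, ERR=29867/256
(0,3): OLD=549037/4096 → NEW=255, ERR=-495443/4096
(0,4): OLD=1905851/65536 → NEW=0, ERR=1905851/65536
(0,5): OLD=84644125/1048576 → NEW=0, ERR=84644125/1048576
(0,6): OLD=1733359563/16777216 → NEW=0, ERR=1733359563/16777216
(1,0): OLD=46375/256 → NEW=255, ERR=-18905/256
(1,1): OLD=326545/2048 → NEW=255, ERR=-195695/2048
(1,2): OLD=6698597/65536 → NEW=0, ERR=6698597/65536
Target (1,2): original=124, with diffused error = 6698597/65536

Answer: 6698597/65536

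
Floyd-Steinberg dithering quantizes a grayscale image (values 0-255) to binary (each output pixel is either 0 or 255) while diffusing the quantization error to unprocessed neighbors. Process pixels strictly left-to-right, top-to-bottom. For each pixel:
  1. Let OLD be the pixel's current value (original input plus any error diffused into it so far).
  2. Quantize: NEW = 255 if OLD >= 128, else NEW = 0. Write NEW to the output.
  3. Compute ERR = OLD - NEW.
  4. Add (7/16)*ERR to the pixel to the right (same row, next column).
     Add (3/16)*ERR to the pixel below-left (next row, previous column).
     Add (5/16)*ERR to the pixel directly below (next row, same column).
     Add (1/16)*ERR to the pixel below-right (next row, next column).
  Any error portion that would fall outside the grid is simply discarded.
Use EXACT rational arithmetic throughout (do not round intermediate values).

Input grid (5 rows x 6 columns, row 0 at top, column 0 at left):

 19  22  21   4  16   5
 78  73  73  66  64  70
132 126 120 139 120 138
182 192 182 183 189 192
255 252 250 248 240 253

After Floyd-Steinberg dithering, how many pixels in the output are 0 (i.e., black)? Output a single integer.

Answer: 14

Derivation:
(0,0): OLD=19 → NEW=0, ERR=19
(0,1): OLD=485/16 → NEW=0, ERR=485/16
(0,2): OLD=8771/256 → NEW=0, ERR=8771/256
(0,3): OLD=77781/4096 → NEW=0, ERR=77781/4096
(0,4): OLD=1593043/65536 → NEW=0, ERR=1593043/65536
(0,5): OLD=16394181/1048576 → NEW=0, ERR=16394181/1048576
(1,0): OLD=22943/256 → NEW=0, ERR=22943/256
(1,1): OLD=264793/2048 → NEW=255, ERR=-257447/2048
(1,2): OLD=2239053/65536 → NEW=0, ERR=2239053/65536
(1,3): OLD=24531593/262144 → NEW=0, ERR=24531593/262144
(1,4): OLD=1957164347/16777216 → NEW=0, ERR=1957164347/16777216
(1,5): OLD=34209985837/268435456 → NEW=0, ERR=34209985837/268435456
(2,0): OLD=4470755/32768 → NEW=255, ERR=-3885085/32768
(2,1): OLD=49128433/1048576 → NEW=0, ERR=49128433/1048576
(2,2): OLD=2698855443/16777216 → NEW=255, ERR=-1579334637/16777216
(2,3): OLD=20275993147/134217728 → NEW=255, ERR=-13949527493/134217728
(2,4): OLD=604426147121/4294967296 → NEW=255, ERR=-490790513359/4294967296
(2,5): OLD=9285587135847/68719476736 → NEW=255, ERR=-8237879431833/68719476736
(3,0): OLD=2579225011/16777216 → NEW=255, ERR=-1698965069/16777216
(3,1): OLD=18424979639/134217728 → NEW=255, ERR=-15800541001/134217728
(3,2): OLD=90752354197/1073741824 → NEW=0, ERR=90752354197/1073741824
(3,3): OLD=11008124554175/68719476736 → NEW=255, ERR=-6515342013505/68719476736
(3,4): OLD=45540633057247/549755813888 → NEW=0, ERR=45540633057247/549755813888
(3,5): OLD=1615297928681393/8796093022208 → NEW=255, ERR=-627705791981647/8796093022208
(4,0): OLD=432248104477/2147483648 → NEW=255, ERR=-115360225763/2147483648
(4,1): OLD=6914135804665/34359738368 → NEW=255, ERR=-1847597479175/34359738368
(4,2): OLD=250416392545563/1099511627776 → NEW=255, ERR=-29959072537317/1099511627776
(4,3): OLD=3998095479214759/17592186044416 → NEW=255, ERR=-487911962111321/17592186044416
(4,4): OLD=65990949657590551/281474976710656 → NEW=255, ERR=-5785169403626729/281474976710656
(4,5): OLD=1021798397307595329/4503599627370496 → NEW=255, ERR=-126619507671881151/4503599627370496
Output grid:
  Row 0: ......  (6 black, running=6)
  Row 1: .#....  (5 black, running=11)
  Row 2: #.####  (1 black, running=12)
  Row 3: ##.#.#  (2 black, running=14)
  Row 4: ######  (0 black, running=14)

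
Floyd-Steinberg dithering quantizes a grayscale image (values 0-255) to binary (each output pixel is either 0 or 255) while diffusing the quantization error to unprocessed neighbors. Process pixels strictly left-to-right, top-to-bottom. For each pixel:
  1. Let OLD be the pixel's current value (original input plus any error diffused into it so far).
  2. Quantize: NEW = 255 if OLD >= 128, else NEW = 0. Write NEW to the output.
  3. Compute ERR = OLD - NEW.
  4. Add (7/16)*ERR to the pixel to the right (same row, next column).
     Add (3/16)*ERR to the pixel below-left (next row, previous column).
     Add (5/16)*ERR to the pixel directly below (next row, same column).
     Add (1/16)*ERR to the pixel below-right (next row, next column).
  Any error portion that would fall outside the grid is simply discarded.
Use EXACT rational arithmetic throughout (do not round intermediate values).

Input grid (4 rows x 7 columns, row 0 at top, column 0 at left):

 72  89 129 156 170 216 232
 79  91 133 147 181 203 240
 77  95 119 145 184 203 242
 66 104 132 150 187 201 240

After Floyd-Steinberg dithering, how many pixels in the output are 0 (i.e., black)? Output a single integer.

(0,0): OLD=72 → NEW=0, ERR=72
(0,1): OLD=241/2 → NEW=0, ERR=241/2
(0,2): OLD=5815/32 → NEW=255, ERR=-2345/32
(0,3): OLD=63457/512 → NEW=0, ERR=63457/512
(0,4): OLD=1836839/8192 → NEW=255, ERR=-252121/8192
(0,5): OLD=26546705/131072 → NEW=255, ERR=-6876655/131072
(0,6): OLD=438402679/2097152 → NEW=255, ERR=-96371081/2097152
(1,0): OLD=3971/32 → NEW=0, ERR=3971/32
(1,1): OLD=44469/256 → NEW=255, ERR=-20811/256
(1,2): OLD=862649/8192 → NEW=0, ERR=862649/8192
(1,3): OLD=7256501/32768 → NEW=255, ERR=-1099339/32768
(1,4): OLD=324248367/2097152 → NEW=255, ERR=-210525393/2097152
(1,5): OLD=2217041663/16777216 → NEW=255, ERR=-2061148417/16777216
(1,6): OLD=45261415441/268435456 → NEW=255, ERR=-23189625839/268435456
(2,0): OLD=411799/4096 → NEW=0, ERR=411799/4096
(2,1): OLD=18491789/131072 → NEW=255, ERR=-14931571/131072
(2,2): OLD=190204711/2097152 → NEW=0, ERR=190204711/2097152
(2,3): OLD=2717149551/16777216 → NEW=255, ERR=-1561040529/16777216
(2,4): OLD=11648758831/134217728 → NEW=0, ERR=11648758831/134217728
(2,5): OLD=773552983541/4294967296 → NEW=255, ERR=-321663676939/4294967296
(2,6): OLD=11995643569667/68719476736 → NEW=255, ERR=-5527822998013/68719476736
(3,0): OLD=159505159/2097152 → NEW=0, ERR=159505159/2097152
(3,1): OLD=2096563291/16777216 → NEW=0, ERR=2096563291/16777216
(3,2): OLD=25561624497/134217728 → NEW=255, ERR=-8663896143/134217728
(3,3): OLD=61538257759/536870912 → NEW=0, ERR=61538257759/536870912
(3,4): OLD=16795868590855/68719476736 → NEW=255, ERR=-727597976825/68719476736
(3,5): OLD=89778126358757/549755813888 → NEW=255, ERR=-50409606182683/549755813888
(3,6): OLD=1495909211482427/8796093022208 → NEW=255, ERR=-747094509180613/8796093022208
Output grid:
  Row 0: ..#.###  (3 black, running=3)
  Row 1: .#.####  (2 black, running=5)
  Row 2: .#.#.##  (3 black, running=8)
  Row 3: ..#.###  (3 black, running=11)

Answer: 11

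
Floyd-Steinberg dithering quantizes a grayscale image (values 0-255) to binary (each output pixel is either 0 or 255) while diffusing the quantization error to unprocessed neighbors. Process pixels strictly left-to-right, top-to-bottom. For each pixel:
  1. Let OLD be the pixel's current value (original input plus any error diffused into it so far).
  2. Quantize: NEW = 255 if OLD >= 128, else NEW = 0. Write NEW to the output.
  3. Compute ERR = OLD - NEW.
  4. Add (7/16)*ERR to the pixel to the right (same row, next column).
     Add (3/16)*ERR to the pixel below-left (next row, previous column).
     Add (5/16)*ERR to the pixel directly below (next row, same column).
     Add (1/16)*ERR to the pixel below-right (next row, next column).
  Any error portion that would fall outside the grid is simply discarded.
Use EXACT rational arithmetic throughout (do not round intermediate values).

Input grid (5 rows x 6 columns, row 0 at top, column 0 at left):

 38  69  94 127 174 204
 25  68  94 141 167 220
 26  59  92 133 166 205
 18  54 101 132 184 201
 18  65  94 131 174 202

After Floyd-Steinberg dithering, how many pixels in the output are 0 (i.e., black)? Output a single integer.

(0,0): OLD=38 → NEW=0, ERR=38
(0,1): OLD=685/8 → NEW=0, ERR=685/8
(0,2): OLD=16827/128 → NEW=255, ERR=-15813/128
(0,3): OLD=149405/2048 → NEW=0, ERR=149405/2048
(0,4): OLD=6747467/32768 → NEW=255, ERR=-1608373/32768
(0,5): OLD=95696141/524288 → NEW=255, ERR=-37997299/524288
(1,0): OLD=6775/128 → NEW=0, ERR=6775/128
(1,1): OLD=99457/1024 → NEW=0, ERR=99457/1024
(1,2): OLD=3831125/32768 → NEW=0, ERR=3831125/32768
(1,3): OLD=25955409/131072 → NEW=255, ERR=-7467951/131072
(1,4): OLD=987380851/8388608 → NEW=0, ERR=987380851/8388608
(1,5): OLD=32988038709/134217728 → NEW=255, ERR=-1237481931/134217728
(2,0): OLD=995355/16384 → NEW=0, ERR=995355/16384
(2,1): OLD=74008857/524288 → NEW=255, ERR=-59684583/524288
(2,2): OLD=621756427/8388608 → NEW=0, ERR=621756427/8388608
(2,3): OLD=11878209523/67108864 → NEW=255, ERR=-5234550797/67108864
(2,4): OLD=350829414873/2147483648 → NEW=255, ERR=-196778915367/2147483648
(2,5): OLD=5820064901247/34359738368 → NEW=255, ERR=-2941668382593/34359738368
(3,0): OLD=131197995/8388608 → NEW=0, ERR=131197995/8388608
(3,1): OLD=2883133839/67108864 → NEW=0, ERR=2883133839/67108864
(3,2): OLD=65078419581/536870912 → NEW=0, ERR=65078419581/536870912
(3,3): OLD=5088985984535/34359738368 → NEW=255, ERR=-3672747299305/34359738368
(3,4): OLD=24099215137527/274877906944 → NEW=0, ERR=24099215137527/274877906944
(3,5): OLD=909847418223897/4398046511104 → NEW=255, ERR=-211654442107623/4398046511104
(4,0): OLD=33224674149/1073741824 → NEW=0, ERR=33224674149/1073741824
(4,1): OLD=1987178783969/17179869184 → NEW=0, ERR=1987178783969/17179869184
(4,2): OLD=90780566374611/549755813888 → NEW=255, ERR=-49407166166829/549755813888
(4,3): OLD=723853831273151/8796093022208 → NEW=0, ERR=723853831273151/8796093022208
(4,4): OLD=31201024253475631/140737488355328 → NEW=255, ERR=-4687035277133009/140737488355328
(4,5): OLD=400528402837683177/2251799813685248 → NEW=255, ERR=-173680549652055063/2251799813685248
Output grid:
  Row 0: ..#.##  (3 black, running=3)
  Row 1: ...#.#  (4 black, running=7)
  Row 2: .#.###  (2 black, running=9)
  Row 3: ...#.#  (4 black, running=13)
  Row 4: ..#.##  (3 black, running=16)

Answer: 16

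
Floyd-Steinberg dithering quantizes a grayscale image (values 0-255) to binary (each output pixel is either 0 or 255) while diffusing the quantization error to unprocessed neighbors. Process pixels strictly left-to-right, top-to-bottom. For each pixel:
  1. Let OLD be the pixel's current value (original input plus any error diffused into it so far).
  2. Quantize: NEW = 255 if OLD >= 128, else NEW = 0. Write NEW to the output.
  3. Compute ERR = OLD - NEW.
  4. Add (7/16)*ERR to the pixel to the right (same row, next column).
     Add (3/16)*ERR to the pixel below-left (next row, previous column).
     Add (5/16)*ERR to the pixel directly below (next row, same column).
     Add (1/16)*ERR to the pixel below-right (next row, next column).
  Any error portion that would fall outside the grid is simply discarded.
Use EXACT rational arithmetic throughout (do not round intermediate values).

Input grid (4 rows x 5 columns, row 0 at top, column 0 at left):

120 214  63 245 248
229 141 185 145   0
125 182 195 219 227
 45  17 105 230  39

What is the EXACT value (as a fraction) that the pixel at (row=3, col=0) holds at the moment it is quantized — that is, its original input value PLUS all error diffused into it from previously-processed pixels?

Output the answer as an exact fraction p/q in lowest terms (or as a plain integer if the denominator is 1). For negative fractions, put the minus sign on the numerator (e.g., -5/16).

Answer: 143572945/2097152

Derivation:
(0,0): OLD=120 → NEW=0, ERR=120
(0,1): OLD=533/2 → NEW=255, ERR=23/2
(0,2): OLD=2177/32 → NEW=0, ERR=2177/32
(0,3): OLD=140679/512 → NEW=255, ERR=10119/512
(0,4): OLD=2102449/8192 → NEW=255, ERR=13489/8192
(1,0): OLD=8597/32 → NEW=255, ERR=437/32
(1,1): OLD=43731/256 → NEW=255, ERR=-21549/256
(1,2): OLD=1424239/8192 → NEW=255, ERR=-664721/8192
(1,3): OLD=3939923/32768 → NEW=0, ERR=3939923/32768
(1,4): OLD=28496857/524288 → NEW=0, ERR=28496857/524288
(2,0): OLD=464833/4096 → NEW=0, ERR=464833/4096
(2,1): OLD=25032635/131072 → NEW=255, ERR=-8390725/131072
(2,2): OLD=333277873/2097152 → NEW=255, ERR=-201495887/2097152
(2,3): OLD=7370518467/33554432 → NEW=255, ERR=-1185861693/33554432
(2,4): OLD=126722140565/536870912 → NEW=255, ERR=-10179941995/536870912
(3,0): OLD=143572945/2097152 → NEW=0, ERR=143572945/2097152
Target (3,0): original=45, with diffused error = 143572945/2097152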